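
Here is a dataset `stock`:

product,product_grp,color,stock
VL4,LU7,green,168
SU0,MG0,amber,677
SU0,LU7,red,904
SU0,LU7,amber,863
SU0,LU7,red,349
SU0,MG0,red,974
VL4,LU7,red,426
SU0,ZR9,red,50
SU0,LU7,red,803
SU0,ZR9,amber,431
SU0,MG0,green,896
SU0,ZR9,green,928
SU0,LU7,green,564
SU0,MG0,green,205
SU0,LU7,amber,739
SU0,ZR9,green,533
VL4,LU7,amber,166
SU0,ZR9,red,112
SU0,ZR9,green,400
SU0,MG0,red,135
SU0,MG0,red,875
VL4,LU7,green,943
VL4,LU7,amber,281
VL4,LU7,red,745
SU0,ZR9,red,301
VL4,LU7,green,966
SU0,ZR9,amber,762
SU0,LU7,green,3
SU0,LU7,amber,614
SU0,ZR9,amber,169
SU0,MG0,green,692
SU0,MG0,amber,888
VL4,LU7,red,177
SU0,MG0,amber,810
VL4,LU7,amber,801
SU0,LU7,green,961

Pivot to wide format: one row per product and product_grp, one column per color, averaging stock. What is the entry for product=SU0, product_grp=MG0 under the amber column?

Rows with product=SU0, product_grp=MG0 and color=amber: stock values are 677, 888, 810.
(677 + 888 + 810) / 3 = 791.67.

791.67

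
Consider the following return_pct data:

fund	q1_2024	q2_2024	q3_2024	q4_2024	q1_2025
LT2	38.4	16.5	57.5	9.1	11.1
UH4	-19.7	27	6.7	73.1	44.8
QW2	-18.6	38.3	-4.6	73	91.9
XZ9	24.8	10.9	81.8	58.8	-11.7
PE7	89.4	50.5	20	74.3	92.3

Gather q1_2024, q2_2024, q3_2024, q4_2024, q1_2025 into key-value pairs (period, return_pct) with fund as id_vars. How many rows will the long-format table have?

5 fund values × 5 melted columns = 25 rows.

25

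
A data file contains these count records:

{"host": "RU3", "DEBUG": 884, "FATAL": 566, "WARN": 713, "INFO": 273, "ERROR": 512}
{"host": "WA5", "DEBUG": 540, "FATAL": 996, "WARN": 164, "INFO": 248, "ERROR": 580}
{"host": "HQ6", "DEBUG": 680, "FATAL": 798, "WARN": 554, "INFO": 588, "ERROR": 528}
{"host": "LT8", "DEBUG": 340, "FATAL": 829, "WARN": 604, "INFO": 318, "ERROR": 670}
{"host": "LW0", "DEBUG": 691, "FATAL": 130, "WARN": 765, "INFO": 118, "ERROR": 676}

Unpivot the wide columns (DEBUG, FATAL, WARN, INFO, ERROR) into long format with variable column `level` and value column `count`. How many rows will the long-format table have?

25

5 host values × 5 melted columns = 25 rows.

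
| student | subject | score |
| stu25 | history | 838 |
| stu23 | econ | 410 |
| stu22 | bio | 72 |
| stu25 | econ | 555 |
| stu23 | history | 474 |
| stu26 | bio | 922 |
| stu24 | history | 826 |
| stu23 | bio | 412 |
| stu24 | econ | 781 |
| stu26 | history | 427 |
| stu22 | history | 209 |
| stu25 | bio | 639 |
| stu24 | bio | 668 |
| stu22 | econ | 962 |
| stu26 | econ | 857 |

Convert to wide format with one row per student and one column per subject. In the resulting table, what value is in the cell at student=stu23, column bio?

Wide layout: rows indexed by student, columns are the 3 distinct subject values (history, econ, bio).
Cell (student=stu23, subject=bio) draws from the long row where student=stu23 and subject=bio, which has score=412.

412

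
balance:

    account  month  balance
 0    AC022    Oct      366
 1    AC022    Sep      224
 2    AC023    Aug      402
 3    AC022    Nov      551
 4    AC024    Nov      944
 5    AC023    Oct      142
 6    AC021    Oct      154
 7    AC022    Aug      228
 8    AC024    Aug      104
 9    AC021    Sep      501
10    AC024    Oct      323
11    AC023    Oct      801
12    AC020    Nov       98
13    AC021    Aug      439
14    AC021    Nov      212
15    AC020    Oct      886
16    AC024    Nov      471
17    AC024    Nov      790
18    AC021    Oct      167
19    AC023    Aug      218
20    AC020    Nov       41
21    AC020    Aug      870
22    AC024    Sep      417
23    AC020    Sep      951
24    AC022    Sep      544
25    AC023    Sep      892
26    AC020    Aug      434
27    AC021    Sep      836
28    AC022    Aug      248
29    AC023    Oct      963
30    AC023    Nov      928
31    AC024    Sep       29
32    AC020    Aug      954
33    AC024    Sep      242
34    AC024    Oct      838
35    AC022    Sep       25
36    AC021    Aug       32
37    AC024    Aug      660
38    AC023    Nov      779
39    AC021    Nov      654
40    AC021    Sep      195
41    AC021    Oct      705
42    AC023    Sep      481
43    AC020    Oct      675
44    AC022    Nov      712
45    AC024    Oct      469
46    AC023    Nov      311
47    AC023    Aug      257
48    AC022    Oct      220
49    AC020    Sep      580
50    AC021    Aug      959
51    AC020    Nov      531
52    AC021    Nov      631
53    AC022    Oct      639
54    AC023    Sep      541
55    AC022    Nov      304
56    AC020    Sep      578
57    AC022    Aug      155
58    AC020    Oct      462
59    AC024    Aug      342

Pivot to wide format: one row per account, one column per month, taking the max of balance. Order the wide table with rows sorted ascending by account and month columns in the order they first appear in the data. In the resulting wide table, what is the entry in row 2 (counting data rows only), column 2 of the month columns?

With rows sorted ascending by account, row 2 is account=AC021. month columns in first-appearance order: Oct, Sep, Aug, Nov; column 2 is Sep.
Long rows with account=AC021, month=Sep: max(501, 836, 195) = 836.

836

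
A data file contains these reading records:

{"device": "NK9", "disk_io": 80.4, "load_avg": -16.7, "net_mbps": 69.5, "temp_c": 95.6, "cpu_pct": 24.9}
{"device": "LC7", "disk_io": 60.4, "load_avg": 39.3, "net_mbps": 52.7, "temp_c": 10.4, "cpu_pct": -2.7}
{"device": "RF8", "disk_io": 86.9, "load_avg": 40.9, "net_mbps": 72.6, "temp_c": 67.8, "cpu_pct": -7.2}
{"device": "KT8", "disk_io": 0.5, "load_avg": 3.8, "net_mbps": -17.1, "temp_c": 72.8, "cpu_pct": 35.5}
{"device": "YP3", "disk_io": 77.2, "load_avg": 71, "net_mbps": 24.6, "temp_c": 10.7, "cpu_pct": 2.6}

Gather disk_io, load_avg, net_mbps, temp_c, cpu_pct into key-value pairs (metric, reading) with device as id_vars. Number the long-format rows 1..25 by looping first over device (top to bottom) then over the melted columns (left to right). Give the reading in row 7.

39.3

25 rows total (5 × 5). Row 7: index ⌊(7-1)/5⌋ = 1 into device → LC7; (7-1) mod 5 = 1 into the melted columns → load_avg.
So row 7 is (LC7, load_avg, 39.3); reading = 39.3.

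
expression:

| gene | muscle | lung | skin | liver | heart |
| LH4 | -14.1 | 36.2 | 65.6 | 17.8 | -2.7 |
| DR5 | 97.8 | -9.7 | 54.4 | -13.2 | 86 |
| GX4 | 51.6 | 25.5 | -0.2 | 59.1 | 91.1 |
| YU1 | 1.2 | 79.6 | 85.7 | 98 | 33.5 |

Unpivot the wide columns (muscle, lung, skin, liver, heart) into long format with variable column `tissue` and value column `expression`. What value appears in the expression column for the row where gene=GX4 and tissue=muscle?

Unpivoting turns each (gene, wide-column) pair into one long row.
The wide cell at row GX4, column muscle holds 51.6, so the long row (GX4, muscle) has expression=51.6.

51.6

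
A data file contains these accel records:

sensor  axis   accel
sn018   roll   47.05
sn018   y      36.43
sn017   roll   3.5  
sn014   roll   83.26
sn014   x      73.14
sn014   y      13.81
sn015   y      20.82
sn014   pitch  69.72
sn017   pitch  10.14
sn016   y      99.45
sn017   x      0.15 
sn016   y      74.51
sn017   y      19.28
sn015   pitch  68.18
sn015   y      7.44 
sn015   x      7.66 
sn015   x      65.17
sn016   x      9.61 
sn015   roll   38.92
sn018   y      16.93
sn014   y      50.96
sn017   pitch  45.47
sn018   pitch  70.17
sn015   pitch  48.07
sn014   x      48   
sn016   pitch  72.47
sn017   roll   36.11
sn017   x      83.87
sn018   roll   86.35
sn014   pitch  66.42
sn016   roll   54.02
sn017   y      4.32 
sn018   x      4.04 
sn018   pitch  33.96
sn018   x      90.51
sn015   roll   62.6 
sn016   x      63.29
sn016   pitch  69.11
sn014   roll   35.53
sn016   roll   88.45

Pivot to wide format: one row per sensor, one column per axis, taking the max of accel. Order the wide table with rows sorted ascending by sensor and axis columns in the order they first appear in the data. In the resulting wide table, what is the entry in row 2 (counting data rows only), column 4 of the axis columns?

68.18

With rows sorted ascending by sensor, row 2 is sensor=sn015. axis columns in first-appearance order: roll, y, x, pitch; column 4 is pitch.
Long rows with sensor=sn015, axis=pitch: max(68.18, 48.07) = 68.18.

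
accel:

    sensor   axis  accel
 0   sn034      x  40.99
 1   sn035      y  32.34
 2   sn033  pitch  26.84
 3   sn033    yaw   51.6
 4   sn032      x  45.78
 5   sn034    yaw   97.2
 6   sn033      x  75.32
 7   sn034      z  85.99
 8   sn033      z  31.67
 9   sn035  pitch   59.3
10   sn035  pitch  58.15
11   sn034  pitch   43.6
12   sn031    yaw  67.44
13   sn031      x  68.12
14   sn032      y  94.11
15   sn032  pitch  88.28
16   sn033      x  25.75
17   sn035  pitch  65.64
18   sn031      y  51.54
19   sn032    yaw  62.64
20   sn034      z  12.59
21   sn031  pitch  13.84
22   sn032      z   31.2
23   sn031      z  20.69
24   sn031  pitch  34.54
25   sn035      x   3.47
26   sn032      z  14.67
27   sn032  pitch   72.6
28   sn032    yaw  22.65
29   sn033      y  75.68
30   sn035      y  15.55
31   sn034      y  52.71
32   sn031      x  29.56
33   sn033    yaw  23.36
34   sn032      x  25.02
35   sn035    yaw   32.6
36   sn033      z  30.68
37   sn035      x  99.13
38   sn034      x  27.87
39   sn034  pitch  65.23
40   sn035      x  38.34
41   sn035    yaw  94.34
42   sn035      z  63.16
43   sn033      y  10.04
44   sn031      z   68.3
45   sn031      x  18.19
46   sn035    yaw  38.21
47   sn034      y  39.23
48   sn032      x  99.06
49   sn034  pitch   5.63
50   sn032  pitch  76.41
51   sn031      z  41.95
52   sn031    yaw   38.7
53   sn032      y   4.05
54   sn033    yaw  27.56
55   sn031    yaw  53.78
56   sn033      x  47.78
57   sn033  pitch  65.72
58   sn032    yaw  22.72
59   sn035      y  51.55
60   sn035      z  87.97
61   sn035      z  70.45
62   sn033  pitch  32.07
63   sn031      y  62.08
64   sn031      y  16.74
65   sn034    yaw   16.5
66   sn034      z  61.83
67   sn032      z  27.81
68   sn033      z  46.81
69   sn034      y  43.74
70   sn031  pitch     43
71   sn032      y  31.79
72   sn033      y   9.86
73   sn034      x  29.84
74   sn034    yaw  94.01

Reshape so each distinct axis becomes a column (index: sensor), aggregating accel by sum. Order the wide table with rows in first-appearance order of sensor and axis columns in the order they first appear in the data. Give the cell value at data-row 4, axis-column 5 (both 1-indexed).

73.68

With rows in first-appearance order of sensor, row 4 is sensor=sn032. axis columns in first-appearance order: x, y, pitch, yaw, z; column 5 is z.
Long rows with sensor=sn032, axis=z: 31.2 + 14.67 + 27.81 = 73.68.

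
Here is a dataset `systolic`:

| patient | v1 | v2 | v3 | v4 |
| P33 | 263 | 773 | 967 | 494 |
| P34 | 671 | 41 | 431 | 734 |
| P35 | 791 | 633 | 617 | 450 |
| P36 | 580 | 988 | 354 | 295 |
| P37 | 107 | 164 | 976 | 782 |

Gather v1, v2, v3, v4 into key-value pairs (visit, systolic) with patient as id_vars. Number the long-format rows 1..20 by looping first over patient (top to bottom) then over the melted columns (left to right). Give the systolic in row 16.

295

20 rows total (5 × 4). Row 16: index ⌊(16-1)/4⌋ = 3 into patient → P36; (16-1) mod 4 = 3 into the melted columns → v4.
So row 16 is (P36, v4, 295); systolic = 295.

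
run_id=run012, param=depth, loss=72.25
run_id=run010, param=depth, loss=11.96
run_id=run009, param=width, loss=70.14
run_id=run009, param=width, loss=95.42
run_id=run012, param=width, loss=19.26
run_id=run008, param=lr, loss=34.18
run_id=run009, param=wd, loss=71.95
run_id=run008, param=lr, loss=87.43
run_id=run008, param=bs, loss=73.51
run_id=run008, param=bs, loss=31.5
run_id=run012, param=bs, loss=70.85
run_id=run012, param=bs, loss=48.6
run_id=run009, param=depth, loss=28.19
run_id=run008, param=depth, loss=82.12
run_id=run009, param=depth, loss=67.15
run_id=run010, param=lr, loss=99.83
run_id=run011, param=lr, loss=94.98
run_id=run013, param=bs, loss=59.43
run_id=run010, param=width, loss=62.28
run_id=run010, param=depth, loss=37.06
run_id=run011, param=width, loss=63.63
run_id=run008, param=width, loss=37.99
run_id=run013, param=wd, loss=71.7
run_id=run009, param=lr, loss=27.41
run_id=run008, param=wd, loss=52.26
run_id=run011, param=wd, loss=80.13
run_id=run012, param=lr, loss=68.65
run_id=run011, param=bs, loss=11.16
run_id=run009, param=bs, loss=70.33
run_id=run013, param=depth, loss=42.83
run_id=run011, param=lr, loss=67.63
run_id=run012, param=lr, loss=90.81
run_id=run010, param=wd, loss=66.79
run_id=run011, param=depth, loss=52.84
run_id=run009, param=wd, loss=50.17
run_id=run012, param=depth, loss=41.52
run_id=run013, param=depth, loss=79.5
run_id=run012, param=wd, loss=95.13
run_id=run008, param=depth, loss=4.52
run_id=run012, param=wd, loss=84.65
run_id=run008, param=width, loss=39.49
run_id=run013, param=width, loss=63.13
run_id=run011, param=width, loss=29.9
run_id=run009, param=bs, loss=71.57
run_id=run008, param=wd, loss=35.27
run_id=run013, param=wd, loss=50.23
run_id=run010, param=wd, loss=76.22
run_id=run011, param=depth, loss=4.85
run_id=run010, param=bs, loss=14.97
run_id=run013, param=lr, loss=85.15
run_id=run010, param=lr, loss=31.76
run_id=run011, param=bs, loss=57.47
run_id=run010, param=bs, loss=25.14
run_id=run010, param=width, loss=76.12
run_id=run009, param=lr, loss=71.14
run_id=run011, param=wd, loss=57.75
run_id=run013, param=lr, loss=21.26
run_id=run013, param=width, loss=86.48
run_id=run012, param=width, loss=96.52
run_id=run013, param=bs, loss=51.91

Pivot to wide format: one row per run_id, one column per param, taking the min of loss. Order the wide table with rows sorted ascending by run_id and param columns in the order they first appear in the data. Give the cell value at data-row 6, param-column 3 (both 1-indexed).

21.26

With rows sorted ascending by run_id, row 6 is run_id=run013. param columns in first-appearance order: depth, width, lr, wd, bs; column 3 is lr.
Long rows with run_id=run013, param=lr: min(85.15, 21.26) = 21.26.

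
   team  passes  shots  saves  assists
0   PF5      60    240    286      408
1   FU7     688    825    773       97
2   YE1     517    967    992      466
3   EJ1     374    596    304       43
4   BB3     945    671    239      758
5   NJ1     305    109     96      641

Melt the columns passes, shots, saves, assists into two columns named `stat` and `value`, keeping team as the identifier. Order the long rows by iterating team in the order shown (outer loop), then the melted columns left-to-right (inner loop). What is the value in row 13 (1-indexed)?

374

24 rows total (6 × 4). Row 13: index ⌊(13-1)/4⌋ = 3 into team → EJ1; (13-1) mod 4 = 0 into the melted columns → passes.
So row 13 is (EJ1, passes, 374); value = 374.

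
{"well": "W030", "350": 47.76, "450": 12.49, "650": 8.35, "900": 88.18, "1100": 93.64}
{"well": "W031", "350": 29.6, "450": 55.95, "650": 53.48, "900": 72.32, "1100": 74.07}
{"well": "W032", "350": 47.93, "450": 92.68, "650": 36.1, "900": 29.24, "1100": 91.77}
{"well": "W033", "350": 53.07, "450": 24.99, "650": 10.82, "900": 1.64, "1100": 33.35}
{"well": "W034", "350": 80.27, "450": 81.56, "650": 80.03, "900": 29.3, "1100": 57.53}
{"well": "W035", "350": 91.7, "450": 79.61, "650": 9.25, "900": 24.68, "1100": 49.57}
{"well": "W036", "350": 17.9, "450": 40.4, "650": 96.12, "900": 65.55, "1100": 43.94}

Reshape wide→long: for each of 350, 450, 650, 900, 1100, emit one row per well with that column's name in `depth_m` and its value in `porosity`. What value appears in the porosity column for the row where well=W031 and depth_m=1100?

74.07

Unpivoting turns each (well, wide-column) pair into one long row.
The wide cell at row W031, column 1100 holds 74.07, so the long row (W031, 1100) has porosity=74.07.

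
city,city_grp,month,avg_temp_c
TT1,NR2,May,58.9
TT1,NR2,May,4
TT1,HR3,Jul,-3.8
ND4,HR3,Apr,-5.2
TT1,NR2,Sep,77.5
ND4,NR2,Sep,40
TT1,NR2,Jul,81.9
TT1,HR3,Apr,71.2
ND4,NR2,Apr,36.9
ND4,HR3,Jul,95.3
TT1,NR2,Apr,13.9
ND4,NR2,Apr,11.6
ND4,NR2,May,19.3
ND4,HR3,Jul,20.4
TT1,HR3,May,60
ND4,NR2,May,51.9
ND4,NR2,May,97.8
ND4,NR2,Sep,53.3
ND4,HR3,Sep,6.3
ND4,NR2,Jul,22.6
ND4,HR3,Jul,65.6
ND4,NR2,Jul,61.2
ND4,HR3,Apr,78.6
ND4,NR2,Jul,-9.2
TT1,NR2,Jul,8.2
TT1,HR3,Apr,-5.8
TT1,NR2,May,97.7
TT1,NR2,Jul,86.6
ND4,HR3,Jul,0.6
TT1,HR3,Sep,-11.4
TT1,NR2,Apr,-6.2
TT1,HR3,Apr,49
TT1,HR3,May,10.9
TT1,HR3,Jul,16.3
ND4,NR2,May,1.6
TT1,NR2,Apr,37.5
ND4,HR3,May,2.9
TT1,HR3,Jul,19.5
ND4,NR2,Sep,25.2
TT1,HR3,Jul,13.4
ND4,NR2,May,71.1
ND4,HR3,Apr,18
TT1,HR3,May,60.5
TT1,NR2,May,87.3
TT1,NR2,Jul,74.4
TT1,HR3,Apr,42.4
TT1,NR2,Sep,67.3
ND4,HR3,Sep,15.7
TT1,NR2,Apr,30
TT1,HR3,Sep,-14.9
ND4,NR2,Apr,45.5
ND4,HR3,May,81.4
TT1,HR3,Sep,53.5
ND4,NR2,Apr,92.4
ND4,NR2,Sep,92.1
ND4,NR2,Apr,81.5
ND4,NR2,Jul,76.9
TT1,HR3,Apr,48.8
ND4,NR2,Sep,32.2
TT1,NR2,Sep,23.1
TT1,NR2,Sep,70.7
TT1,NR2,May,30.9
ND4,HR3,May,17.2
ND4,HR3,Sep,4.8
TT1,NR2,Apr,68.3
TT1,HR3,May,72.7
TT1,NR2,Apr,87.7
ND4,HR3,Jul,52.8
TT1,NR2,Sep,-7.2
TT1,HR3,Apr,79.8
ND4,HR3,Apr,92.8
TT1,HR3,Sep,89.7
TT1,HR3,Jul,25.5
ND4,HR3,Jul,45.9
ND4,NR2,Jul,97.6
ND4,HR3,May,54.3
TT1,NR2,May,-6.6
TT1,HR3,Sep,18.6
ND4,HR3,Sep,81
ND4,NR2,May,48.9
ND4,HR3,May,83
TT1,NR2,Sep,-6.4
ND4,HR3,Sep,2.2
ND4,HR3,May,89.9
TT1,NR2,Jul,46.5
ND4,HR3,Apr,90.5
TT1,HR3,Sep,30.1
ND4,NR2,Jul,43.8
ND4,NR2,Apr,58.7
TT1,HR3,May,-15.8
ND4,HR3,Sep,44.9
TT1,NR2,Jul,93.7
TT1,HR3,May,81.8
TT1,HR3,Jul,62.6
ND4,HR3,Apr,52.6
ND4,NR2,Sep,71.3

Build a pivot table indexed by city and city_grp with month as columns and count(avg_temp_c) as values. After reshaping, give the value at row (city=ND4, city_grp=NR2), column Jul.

Rows with city=ND4, city_grp=NR2 and month=Jul: avg_temp_c values are 22.6, 61.2, -9.2, 76.9, 97.6, 43.8.
6 rows match — count = 6.

6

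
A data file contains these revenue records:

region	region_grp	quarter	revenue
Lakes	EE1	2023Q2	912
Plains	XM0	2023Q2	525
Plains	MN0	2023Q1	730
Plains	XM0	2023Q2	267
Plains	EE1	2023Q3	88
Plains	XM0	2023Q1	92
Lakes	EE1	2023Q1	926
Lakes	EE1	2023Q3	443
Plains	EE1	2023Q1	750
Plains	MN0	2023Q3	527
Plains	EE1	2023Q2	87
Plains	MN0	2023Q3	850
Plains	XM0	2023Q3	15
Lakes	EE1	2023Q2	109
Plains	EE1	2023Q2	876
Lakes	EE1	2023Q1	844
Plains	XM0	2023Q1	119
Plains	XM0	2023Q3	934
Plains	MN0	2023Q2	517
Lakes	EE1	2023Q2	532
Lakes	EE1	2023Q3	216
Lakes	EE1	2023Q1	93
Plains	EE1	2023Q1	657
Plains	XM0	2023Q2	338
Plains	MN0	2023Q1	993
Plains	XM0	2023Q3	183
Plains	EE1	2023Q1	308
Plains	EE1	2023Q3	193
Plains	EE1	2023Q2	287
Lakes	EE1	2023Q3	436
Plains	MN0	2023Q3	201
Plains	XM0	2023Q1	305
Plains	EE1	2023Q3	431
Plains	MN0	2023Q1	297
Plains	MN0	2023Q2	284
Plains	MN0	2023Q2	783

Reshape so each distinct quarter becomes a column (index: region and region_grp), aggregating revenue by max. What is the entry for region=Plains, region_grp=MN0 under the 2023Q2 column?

783

Rows with region=Plains, region_grp=MN0 and quarter=2023Q2: revenue values are 517, 284, 783.
max(517, 284, 783) = 783.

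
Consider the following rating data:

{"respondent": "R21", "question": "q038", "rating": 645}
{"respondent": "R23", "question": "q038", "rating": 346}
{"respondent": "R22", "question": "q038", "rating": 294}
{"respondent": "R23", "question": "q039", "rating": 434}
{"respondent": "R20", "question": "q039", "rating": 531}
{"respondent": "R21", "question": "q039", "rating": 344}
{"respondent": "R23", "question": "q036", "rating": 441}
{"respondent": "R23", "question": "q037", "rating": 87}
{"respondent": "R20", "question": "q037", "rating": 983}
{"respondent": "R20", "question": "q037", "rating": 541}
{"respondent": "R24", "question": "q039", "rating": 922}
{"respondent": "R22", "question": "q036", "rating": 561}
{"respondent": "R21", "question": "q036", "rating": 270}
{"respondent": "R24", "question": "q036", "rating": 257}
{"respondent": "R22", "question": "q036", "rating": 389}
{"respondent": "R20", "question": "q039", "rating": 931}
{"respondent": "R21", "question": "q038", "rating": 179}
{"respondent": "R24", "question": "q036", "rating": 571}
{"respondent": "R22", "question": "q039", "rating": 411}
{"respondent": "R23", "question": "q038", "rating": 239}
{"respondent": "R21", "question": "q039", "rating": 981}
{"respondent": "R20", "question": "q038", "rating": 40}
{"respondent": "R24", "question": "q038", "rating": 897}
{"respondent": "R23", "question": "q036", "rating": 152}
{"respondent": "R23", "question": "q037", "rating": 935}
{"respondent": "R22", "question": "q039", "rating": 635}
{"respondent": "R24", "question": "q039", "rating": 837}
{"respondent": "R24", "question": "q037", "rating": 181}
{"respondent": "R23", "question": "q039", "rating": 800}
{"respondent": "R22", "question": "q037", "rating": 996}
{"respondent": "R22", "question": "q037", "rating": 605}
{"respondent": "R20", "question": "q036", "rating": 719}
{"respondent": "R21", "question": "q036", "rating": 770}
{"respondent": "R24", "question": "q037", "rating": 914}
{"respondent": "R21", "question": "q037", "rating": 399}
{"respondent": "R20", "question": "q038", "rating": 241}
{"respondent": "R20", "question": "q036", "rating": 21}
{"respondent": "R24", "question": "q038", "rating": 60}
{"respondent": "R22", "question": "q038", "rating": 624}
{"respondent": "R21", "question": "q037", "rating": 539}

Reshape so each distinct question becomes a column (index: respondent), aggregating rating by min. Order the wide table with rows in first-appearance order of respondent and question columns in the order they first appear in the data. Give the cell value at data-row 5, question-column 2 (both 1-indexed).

With rows in first-appearance order of respondent, row 5 is respondent=R24. question columns in first-appearance order: q038, q039, q036, q037; column 2 is q039.
Long rows with respondent=R24, question=q039: min(922, 837) = 837.

837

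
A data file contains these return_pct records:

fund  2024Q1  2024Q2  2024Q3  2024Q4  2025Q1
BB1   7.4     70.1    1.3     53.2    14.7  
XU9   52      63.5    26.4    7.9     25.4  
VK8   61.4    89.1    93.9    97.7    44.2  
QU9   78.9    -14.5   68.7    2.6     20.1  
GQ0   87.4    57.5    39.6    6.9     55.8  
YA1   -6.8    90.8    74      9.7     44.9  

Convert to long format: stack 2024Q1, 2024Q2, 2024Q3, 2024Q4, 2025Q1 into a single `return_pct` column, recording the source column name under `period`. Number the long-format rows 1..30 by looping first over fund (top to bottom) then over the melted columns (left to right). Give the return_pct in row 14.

97.7

30 rows total (6 × 5). Row 14: index ⌊(14-1)/5⌋ = 2 into fund → VK8; (14-1) mod 5 = 3 into the melted columns → 2024Q4.
So row 14 is (VK8, 2024Q4, 97.7); return_pct = 97.7.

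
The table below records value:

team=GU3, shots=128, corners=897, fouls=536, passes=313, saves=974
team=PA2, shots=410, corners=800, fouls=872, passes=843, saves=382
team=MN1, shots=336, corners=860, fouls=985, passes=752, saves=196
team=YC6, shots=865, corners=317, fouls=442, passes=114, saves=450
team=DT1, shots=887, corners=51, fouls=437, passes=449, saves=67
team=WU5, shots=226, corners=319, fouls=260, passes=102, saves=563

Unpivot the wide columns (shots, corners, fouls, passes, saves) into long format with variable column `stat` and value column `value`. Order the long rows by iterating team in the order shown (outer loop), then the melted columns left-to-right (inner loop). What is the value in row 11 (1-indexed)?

336

30 rows total (6 × 5). Row 11: index ⌊(11-1)/5⌋ = 2 into team → MN1; (11-1) mod 5 = 0 into the melted columns → shots.
So row 11 is (MN1, shots, 336); value = 336.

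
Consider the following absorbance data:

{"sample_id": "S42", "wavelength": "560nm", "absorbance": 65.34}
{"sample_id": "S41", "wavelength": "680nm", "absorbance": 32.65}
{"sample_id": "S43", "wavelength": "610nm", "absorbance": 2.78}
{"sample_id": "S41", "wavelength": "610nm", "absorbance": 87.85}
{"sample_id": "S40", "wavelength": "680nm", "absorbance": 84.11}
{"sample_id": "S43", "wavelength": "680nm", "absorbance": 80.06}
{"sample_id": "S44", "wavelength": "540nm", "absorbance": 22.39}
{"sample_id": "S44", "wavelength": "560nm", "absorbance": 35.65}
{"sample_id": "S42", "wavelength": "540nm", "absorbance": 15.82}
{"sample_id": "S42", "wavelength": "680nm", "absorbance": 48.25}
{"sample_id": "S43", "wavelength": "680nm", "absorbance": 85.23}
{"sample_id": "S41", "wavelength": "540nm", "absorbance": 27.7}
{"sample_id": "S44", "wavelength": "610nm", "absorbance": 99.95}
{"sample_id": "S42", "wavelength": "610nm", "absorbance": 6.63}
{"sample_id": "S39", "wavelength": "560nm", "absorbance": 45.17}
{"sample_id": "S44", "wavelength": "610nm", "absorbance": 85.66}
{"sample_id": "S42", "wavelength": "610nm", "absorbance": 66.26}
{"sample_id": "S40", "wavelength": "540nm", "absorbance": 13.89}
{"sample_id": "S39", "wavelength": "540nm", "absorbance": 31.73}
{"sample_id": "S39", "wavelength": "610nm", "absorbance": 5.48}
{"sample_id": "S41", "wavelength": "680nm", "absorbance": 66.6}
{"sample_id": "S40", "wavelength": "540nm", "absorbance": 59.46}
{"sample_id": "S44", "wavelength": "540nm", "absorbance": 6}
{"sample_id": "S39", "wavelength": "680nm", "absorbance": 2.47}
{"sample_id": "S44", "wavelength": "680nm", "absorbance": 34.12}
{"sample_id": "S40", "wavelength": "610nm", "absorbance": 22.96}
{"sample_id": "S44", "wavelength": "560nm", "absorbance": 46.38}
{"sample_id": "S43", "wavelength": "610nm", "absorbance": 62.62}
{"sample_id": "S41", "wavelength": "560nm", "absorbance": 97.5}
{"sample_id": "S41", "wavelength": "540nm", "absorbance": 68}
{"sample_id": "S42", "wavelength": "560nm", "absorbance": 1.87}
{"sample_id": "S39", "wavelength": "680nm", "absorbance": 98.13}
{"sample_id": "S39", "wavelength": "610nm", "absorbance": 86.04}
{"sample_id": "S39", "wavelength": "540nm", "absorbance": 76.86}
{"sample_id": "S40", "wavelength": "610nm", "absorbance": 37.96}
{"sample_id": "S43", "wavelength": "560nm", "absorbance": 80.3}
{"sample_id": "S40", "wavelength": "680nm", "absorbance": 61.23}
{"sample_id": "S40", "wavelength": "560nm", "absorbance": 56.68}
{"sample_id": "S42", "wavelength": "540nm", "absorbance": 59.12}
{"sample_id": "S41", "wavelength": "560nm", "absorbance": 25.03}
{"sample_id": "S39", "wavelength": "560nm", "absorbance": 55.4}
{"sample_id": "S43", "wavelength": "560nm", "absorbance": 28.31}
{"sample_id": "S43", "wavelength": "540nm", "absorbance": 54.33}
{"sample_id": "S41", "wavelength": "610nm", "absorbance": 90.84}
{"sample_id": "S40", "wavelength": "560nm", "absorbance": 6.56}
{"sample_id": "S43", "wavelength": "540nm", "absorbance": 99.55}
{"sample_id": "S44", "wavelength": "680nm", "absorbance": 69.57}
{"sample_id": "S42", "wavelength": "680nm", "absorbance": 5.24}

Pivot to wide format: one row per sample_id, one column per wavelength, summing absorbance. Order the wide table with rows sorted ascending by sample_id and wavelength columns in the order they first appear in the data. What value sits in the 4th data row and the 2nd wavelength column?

With rows sorted ascending by sample_id, row 4 is sample_id=S42. wavelength columns in first-appearance order: 560nm, 680nm, 610nm, 540nm; column 2 is 680nm.
Long rows with sample_id=S42, wavelength=680nm: 48.25 + 5.24 = 53.49.

53.49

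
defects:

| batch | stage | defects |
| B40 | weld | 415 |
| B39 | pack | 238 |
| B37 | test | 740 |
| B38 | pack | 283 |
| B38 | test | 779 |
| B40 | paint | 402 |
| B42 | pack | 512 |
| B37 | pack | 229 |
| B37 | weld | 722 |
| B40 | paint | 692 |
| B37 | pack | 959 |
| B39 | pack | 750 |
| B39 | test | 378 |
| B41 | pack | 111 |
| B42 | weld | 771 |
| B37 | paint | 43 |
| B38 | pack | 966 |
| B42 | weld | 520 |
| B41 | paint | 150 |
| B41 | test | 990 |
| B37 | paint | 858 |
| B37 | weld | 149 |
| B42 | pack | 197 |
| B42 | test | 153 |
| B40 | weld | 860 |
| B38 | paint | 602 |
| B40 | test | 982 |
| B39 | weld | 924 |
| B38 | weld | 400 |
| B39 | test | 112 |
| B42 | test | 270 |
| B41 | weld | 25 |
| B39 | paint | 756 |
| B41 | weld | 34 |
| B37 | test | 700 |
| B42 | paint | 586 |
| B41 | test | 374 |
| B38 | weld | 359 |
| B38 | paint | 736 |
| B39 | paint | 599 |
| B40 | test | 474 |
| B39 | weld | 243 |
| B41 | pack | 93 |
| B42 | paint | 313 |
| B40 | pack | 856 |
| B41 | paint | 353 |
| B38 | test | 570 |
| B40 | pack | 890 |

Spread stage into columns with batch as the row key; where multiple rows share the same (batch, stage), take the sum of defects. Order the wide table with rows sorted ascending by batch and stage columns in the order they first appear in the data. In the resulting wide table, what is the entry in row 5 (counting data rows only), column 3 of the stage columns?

1364

With rows sorted ascending by batch, row 5 is batch=B41. stage columns in first-appearance order: weld, pack, test, paint; column 3 is test.
Long rows with batch=B41, stage=test: 990 + 374 = 1364.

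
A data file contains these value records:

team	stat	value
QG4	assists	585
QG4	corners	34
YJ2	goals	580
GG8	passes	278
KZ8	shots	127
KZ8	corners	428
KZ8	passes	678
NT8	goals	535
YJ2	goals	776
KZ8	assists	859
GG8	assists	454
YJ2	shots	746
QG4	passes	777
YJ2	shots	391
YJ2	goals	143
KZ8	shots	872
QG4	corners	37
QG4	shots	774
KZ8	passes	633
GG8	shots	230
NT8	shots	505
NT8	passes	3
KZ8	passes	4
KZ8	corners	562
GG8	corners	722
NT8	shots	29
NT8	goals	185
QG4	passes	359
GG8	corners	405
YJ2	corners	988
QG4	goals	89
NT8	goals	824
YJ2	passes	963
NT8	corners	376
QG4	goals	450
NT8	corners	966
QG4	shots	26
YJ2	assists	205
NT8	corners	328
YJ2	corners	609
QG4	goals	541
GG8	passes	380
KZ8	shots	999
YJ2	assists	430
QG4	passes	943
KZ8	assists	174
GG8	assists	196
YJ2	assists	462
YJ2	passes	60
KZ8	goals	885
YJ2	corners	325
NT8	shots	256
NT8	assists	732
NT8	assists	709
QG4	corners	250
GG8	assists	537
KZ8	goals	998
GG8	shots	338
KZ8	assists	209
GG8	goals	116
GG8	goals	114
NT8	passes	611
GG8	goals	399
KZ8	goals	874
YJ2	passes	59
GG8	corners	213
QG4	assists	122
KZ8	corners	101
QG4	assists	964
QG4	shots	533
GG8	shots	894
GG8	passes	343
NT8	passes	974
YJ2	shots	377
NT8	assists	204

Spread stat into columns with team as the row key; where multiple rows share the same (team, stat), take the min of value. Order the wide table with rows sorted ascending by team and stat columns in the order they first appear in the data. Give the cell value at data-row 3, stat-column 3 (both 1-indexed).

With rows sorted ascending by team, row 3 is team=NT8. stat columns in first-appearance order: assists, corners, goals, passes, shots; column 3 is goals.
Long rows with team=NT8, stat=goals: min(535, 185, 824) = 185.

185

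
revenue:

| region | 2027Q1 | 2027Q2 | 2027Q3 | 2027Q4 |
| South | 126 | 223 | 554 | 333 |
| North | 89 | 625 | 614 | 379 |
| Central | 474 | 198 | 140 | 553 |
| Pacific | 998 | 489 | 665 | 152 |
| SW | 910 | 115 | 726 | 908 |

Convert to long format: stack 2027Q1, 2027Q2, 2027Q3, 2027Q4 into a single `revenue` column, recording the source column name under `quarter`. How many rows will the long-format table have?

20

5 region values × 4 melted columns = 20 rows.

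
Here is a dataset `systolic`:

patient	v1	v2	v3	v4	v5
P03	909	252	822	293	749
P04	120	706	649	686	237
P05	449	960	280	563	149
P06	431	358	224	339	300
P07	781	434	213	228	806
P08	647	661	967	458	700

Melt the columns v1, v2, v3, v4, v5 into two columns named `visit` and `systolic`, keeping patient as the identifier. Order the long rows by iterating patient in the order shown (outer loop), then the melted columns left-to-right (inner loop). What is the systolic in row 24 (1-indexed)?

228

30 rows total (6 × 5). Row 24: index ⌊(24-1)/5⌋ = 4 into patient → P07; (24-1) mod 5 = 3 into the melted columns → v4.
So row 24 is (P07, v4, 228); systolic = 228.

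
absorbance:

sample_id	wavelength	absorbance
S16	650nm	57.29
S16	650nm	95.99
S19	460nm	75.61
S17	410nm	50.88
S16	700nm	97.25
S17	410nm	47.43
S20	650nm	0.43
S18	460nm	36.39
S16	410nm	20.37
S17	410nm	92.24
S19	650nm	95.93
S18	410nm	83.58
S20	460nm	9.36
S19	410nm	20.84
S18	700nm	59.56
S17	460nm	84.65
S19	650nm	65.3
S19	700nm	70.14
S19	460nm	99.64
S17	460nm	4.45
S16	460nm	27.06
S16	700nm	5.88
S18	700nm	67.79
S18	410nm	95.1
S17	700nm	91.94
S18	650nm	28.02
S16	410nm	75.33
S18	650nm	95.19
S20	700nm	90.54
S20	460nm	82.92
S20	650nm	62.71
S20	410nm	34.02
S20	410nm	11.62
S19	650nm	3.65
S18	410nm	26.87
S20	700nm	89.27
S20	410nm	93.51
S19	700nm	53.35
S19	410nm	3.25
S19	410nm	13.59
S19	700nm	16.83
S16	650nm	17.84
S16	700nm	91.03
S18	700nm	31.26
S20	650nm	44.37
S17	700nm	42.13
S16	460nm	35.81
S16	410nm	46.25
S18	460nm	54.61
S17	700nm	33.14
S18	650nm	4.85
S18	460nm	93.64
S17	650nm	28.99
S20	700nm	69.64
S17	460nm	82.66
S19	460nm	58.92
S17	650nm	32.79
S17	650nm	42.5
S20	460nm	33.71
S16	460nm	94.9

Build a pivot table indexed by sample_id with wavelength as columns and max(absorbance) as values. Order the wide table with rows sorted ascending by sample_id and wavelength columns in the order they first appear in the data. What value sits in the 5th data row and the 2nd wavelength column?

With rows sorted ascending by sample_id, row 5 is sample_id=S20. wavelength columns in first-appearance order: 650nm, 460nm, 410nm, 700nm; column 2 is 460nm.
Long rows with sample_id=S20, wavelength=460nm: max(9.36, 82.92, 33.71) = 82.92.

82.92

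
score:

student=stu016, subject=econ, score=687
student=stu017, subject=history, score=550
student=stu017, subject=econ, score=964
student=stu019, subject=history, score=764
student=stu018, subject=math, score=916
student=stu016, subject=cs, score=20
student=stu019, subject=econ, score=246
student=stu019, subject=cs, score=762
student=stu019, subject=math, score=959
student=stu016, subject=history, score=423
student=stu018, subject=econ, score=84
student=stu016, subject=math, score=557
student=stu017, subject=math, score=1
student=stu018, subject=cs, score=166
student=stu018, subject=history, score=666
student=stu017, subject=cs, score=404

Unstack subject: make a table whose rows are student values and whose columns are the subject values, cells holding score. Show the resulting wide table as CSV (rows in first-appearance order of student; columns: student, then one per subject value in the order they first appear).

Columns: student plus the 4 distinct subject values (econ, history, math, cs).
For example, row stu016 column econ takes score=687 from the long row (stu016, econ).

student,econ,history,math,cs
stu016,687,423,557,20
stu017,964,550,1,404
stu019,246,764,959,762
stu018,84,666,916,166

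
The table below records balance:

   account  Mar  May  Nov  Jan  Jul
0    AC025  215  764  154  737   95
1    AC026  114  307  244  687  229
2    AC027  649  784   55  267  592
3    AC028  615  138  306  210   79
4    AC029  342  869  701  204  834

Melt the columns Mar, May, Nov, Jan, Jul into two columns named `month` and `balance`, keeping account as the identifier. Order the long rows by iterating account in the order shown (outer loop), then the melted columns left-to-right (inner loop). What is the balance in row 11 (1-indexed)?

25 rows total (5 × 5). Row 11: index ⌊(11-1)/5⌋ = 2 into account → AC027; (11-1) mod 5 = 0 into the melted columns → Mar.
So row 11 is (AC027, Mar, 649); balance = 649.

649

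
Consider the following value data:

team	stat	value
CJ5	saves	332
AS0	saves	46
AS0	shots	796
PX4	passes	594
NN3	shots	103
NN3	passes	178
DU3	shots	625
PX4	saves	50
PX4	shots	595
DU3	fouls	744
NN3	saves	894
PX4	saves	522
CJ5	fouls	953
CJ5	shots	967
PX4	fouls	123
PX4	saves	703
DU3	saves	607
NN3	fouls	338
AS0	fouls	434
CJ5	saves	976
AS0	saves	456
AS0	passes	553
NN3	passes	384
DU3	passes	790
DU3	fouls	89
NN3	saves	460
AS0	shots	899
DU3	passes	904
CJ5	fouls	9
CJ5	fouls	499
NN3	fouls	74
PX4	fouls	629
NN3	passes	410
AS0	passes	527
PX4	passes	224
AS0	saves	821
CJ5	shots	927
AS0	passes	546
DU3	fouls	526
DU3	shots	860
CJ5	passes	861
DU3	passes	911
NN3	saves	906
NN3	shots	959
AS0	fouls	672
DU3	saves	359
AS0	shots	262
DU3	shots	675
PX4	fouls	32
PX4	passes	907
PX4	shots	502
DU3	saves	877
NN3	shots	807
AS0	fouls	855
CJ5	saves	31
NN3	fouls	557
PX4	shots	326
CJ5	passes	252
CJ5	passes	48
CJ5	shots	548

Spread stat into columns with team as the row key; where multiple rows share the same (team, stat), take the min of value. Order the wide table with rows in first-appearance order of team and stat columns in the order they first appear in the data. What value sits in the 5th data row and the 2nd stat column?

With rows in first-appearance order of team, row 5 is team=DU3. stat columns in first-appearance order: saves, shots, passes, fouls; column 2 is shots.
Long rows with team=DU3, stat=shots: min(625, 860, 675) = 625.

625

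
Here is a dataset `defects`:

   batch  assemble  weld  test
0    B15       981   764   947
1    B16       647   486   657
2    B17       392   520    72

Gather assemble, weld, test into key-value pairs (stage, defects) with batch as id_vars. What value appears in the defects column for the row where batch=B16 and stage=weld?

486

Unpivoting turns each (batch, wide-column) pair into one long row.
The wide cell at row B16, column weld holds 486, so the long row (B16, weld) has defects=486.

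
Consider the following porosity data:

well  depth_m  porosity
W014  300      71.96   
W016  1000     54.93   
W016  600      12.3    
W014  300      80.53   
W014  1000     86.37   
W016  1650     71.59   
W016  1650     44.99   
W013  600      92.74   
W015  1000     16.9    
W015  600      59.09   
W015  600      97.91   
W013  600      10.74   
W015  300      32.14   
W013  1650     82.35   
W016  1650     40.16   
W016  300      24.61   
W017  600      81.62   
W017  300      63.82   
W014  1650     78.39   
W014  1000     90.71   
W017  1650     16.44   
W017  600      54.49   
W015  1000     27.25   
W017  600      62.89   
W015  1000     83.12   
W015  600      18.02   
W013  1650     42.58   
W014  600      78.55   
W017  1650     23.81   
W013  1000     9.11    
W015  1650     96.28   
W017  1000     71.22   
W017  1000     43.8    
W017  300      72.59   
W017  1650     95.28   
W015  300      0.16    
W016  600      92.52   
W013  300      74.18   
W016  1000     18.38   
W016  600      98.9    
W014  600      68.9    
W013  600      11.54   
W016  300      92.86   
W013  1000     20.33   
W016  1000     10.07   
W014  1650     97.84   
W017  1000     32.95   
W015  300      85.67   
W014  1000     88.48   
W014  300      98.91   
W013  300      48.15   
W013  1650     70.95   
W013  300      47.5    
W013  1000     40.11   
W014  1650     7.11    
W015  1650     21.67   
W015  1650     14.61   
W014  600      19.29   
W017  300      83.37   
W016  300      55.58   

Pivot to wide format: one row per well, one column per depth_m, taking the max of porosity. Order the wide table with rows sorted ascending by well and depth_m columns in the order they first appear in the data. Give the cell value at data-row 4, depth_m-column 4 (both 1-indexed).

71.59

With rows sorted ascending by well, row 4 is well=W016. depth_m columns in first-appearance order: 300, 1000, 600, 1650; column 4 is 1650.
Long rows with well=W016, depth_m=1650: max(71.59, 44.99, 40.16) = 71.59.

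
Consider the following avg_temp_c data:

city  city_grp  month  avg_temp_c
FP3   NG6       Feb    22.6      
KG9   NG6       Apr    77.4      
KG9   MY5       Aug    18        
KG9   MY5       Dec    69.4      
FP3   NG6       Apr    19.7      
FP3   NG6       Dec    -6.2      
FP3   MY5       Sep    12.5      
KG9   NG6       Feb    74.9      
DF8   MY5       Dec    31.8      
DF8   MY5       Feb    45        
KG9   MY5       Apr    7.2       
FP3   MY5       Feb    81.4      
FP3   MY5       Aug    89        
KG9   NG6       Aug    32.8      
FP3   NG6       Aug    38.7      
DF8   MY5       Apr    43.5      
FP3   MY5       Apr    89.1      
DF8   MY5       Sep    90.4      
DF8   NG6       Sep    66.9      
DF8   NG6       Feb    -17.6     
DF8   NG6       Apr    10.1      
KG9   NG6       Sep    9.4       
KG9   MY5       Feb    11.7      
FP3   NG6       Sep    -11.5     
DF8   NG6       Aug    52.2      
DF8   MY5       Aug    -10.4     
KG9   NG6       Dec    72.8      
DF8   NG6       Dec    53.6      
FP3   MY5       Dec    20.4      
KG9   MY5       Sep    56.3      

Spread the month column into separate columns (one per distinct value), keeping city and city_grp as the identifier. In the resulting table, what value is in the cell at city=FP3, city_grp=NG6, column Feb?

Wide layout: rows indexed by city and city_grp, columns are the 5 distinct month values (Feb, Apr, Aug, Dec, Sep).
Cell (city=FP3, city_grp=NG6, month=Feb) draws from the long row where city=FP3, city_grp=NG6 and month=Feb, which has avg_temp_c=22.6.

22.6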